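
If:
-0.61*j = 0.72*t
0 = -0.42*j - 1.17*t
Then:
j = 0.00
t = 0.00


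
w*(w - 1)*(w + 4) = w^3 + 3*w^2 - 4*w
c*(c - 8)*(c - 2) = c^3 - 10*c^2 + 16*c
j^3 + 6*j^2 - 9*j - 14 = (j - 2)*(j + 1)*(j + 7)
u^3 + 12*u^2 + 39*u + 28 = (u + 1)*(u + 4)*(u + 7)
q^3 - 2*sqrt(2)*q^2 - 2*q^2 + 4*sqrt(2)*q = q*(q - 2)*(q - 2*sqrt(2))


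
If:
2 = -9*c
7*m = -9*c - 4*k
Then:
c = -2/9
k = 1/2 - 7*m/4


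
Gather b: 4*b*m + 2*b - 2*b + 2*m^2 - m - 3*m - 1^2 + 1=4*b*m + 2*m^2 - 4*m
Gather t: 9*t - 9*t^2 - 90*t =-9*t^2 - 81*t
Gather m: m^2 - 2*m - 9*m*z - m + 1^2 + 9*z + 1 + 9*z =m^2 + m*(-9*z - 3) + 18*z + 2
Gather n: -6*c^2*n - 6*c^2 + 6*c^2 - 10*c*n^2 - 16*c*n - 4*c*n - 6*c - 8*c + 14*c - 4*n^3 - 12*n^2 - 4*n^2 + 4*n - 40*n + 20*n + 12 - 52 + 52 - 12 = -4*n^3 + n^2*(-10*c - 16) + n*(-6*c^2 - 20*c - 16)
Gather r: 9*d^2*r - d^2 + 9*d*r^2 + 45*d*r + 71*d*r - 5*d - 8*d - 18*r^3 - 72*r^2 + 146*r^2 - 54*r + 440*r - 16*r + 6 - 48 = -d^2 - 13*d - 18*r^3 + r^2*(9*d + 74) + r*(9*d^2 + 116*d + 370) - 42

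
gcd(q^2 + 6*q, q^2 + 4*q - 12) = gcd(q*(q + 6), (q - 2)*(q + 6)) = q + 6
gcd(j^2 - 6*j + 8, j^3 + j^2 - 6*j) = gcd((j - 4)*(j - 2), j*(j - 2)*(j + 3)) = j - 2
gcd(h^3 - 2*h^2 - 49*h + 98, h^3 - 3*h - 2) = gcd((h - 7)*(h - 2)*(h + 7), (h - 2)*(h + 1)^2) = h - 2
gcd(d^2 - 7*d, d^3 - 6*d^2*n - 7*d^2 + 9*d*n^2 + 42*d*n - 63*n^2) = d - 7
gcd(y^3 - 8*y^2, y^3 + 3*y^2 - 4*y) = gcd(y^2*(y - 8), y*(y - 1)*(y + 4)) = y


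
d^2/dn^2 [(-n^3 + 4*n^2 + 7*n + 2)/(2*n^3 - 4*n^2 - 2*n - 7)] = 2*(8*n^6 + 72*n^5 - 156*n^4 + 396*n^3 + 282*n^2 - 603*n + 50)/(8*n^9 - 48*n^8 + 72*n^7 - 52*n^6 + 264*n^5 - 216*n^4 - 50*n^3 - 672*n^2 - 294*n - 343)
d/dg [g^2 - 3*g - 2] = 2*g - 3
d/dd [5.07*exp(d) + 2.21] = 5.07*exp(d)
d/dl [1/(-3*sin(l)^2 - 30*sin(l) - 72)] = 2*(sin(l) + 5)*cos(l)/(3*(sin(l)^2 + 10*sin(l) + 24)^2)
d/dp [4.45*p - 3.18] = 4.45000000000000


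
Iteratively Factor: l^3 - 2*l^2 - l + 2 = (l + 1)*(l^2 - 3*l + 2) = (l - 1)*(l + 1)*(l - 2)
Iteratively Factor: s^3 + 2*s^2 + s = (s + 1)*(s^2 + s) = s*(s + 1)*(s + 1)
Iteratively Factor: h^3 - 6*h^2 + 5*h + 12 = (h - 3)*(h^2 - 3*h - 4) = (h - 3)*(h + 1)*(h - 4)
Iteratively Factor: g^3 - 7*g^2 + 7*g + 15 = (g - 3)*(g^2 - 4*g - 5) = (g - 3)*(g + 1)*(g - 5)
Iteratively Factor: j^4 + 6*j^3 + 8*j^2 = (j + 2)*(j^3 + 4*j^2) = j*(j + 2)*(j^2 + 4*j) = j^2*(j + 2)*(j + 4)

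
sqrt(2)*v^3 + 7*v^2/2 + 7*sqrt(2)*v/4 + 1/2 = (v + sqrt(2)/2)*(v + sqrt(2))*(sqrt(2)*v + 1/2)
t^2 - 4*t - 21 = (t - 7)*(t + 3)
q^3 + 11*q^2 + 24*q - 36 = (q - 1)*(q + 6)^2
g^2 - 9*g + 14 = (g - 7)*(g - 2)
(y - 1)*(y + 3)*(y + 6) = y^3 + 8*y^2 + 9*y - 18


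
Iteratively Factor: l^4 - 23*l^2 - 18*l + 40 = (l - 1)*(l^3 + l^2 - 22*l - 40) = (l - 1)*(l + 2)*(l^2 - l - 20) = (l - 1)*(l + 2)*(l + 4)*(l - 5)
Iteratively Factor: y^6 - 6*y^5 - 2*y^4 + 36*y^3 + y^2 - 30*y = (y - 3)*(y^5 - 3*y^4 - 11*y^3 + 3*y^2 + 10*y) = (y - 3)*(y + 1)*(y^4 - 4*y^3 - 7*y^2 + 10*y) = (y - 3)*(y - 1)*(y + 1)*(y^3 - 3*y^2 - 10*y) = (y - 3)*(y - 1)*(y + 1)*(y + 2)*(y^2 - 5*y) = y*(y - 3)*(y - 1)*(y + 1)*(y + 2)*(y - 5)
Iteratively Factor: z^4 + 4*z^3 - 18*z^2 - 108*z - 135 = (z + 3)*(z^3 + z^2 - 21*z - 45) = (z + 3)^2*(z^2 - 2*z - 15) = (z - 5)*(z + 3)^2*(z + 3)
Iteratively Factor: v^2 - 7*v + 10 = (v - 5)*(v - 2)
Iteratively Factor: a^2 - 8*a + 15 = (a - 3)*(a - 5)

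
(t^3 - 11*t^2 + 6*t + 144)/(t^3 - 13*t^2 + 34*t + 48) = (t + 3)/(t + 1)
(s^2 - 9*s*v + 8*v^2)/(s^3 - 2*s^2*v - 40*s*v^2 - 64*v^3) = (s - v)/(s^2 + 6*s*v + 8*v^2)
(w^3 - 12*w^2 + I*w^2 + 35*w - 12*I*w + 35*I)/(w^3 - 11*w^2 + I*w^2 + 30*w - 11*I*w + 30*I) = (w - 7)/(w - 6)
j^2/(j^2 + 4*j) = j/(j + 4)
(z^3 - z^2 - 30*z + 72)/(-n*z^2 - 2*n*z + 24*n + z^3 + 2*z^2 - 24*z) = (z - 3)/(-n + z)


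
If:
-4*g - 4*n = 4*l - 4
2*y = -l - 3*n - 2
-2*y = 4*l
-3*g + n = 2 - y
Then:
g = -7/5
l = 23/15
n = 13/15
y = -46/15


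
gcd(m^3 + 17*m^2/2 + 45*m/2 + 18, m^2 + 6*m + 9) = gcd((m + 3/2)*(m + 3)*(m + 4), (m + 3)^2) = m + 3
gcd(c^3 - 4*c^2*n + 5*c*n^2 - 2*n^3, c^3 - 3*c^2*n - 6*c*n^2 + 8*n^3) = c - n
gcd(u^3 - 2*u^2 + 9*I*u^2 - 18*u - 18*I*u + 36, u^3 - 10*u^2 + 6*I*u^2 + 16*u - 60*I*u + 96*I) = u^2 + u*(-2 + 6*I) - 12*I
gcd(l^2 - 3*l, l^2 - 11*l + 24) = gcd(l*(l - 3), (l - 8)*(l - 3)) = l - 3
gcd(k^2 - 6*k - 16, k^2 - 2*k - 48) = k - 8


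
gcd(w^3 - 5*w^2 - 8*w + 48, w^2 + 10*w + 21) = w + 3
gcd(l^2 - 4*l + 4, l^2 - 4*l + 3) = 1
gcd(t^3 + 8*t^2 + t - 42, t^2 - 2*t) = t - 2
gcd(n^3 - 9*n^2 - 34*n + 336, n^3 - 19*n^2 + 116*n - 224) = n^2 - 15*n + 56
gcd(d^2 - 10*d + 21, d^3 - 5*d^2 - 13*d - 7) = d - 7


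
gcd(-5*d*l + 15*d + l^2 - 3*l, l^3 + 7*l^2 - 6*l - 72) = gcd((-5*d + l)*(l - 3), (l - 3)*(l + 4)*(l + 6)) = l - 3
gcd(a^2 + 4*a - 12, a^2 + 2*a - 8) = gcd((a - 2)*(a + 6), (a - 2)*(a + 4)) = a - 2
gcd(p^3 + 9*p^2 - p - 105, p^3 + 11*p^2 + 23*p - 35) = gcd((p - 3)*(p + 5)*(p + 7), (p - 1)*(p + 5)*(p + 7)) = p^2 + 12*p + 35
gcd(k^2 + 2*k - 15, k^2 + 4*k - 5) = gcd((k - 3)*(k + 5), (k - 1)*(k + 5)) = k + 5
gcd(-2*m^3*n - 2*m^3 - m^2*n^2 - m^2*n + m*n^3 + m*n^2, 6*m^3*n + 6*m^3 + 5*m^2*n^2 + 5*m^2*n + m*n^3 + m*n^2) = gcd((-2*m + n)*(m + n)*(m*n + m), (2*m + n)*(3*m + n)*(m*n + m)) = m*n + m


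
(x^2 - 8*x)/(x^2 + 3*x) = (x - 8)/(x + 3)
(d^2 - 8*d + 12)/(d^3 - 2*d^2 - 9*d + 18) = (d - 6)/(d^2 - 9)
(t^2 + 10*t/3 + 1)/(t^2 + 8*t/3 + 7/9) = 3*(t + 3)/(3*t + 7)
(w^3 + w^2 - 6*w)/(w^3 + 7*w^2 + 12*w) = (w - 2)/(w + 4)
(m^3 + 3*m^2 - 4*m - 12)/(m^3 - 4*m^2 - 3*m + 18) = (m^2 + m - 6)/(m^2 - 6*m + 9)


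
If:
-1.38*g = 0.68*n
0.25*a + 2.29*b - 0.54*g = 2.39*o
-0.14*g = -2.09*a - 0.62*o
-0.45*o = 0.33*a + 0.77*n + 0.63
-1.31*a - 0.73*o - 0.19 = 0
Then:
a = 0.20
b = -0.61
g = 0.27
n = -0.54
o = -0.62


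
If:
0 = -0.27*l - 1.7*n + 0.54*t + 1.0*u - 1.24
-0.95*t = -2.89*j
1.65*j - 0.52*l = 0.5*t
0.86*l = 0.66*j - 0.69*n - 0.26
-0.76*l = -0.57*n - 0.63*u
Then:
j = 1.37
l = 0.34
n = 0.51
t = 4.17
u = -0.05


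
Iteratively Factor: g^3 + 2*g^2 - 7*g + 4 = (g + 4)*(g^2 - 2*g + 1) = (g - 1)*(g + 4)*(g - 1)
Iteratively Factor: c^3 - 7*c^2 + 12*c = (c - 3)*(c^2 - 4*c) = c*(c - 3)*(c - 4)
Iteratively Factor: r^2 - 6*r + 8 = (r - 2)*(r - 4)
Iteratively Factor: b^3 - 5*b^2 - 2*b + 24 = (b + 2)*(b^2 - 7*b + 12) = (b - 4)*(b + 2)*(b - 3)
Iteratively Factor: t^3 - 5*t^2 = (t)*(t^2 - 5*t) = t*(t - 5)*(t)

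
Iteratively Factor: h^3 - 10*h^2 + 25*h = (h - 5)*(h^2 - 5*h) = h*(h - 5)*(h - 5)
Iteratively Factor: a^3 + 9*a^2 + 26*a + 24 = (a + 2)*(a^2 + 7*a + 12) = (a + 2)*(a + 4)*(a + 3)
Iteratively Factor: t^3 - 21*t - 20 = (t + 4)*(t^2 - 4*t - 5) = (t - 5)*(t + 4)*(t + 1)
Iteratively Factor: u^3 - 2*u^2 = (u)*(u^2 - 2*u) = u^2*(u - 2)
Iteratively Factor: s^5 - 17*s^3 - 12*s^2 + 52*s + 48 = (s + 2)*(s^4 - 2*s^3 - 13*s^2 + 14*s + 24) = (s + 2)*(s + 3)*(s^3 - 5*s^2 + 2*s + 8) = (s + 1)*(s + 2)*(s + 3)*(s^2 - 6*s + 8) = (s - 2)*(s + 1)*(s + 2)*(s + 3)*(s - 4)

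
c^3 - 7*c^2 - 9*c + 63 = (c - 7)*(c - 3)*(c + 3)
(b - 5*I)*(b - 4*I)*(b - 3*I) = b^3 - 12*I*b^2 - 47*b + 60*I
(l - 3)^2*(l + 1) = l^3 - 5*l^2 + 3*l + 9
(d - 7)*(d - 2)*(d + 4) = d^3 - 5*d^2 - 22*d + 56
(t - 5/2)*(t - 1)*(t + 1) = t^3 - 5*t^2/2 - t + 5/2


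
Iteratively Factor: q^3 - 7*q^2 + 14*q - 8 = (q - 2)*(q^2 - 5*q + 4) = (q - 4)*(q - 2)*(q - 1)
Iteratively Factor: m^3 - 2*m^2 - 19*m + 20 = (m + 4)*(m^2 - 6*m + 5) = (m - 5)*(m + 4)*(m - 1)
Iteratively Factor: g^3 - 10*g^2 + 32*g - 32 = (g - 2)*(g^2 - 8*g + 16) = (g - 4)*(g - 2)*(g - 4)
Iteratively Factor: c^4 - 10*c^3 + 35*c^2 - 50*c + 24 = (c - 3)*(c^3 - 7*c^2 + 14*c - 8) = (c - 3)*(c - 1)*(c^2 - 6*c + 8) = (c - 4)*(c - 3)*(c - 1)*(c - 2)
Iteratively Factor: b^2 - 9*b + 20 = (b - 5)*(b - 4)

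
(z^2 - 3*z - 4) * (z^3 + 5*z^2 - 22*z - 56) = z^5 + 2*z^4 - 41*z^3 - 10*z^2 + 256*z + 224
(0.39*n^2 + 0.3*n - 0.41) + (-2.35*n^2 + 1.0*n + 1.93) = -1.96*n^2 + 1.3*n + 1.52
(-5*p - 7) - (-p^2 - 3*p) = p^2 - 2*p - 7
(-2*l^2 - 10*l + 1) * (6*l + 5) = -12*l^3 - 70*l^2 - 44*l + 5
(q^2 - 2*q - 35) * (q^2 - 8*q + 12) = q^4 - 10*q^3 - 7*q^2 + 256*q - 420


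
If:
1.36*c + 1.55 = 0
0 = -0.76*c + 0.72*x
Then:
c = -1.14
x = -1.20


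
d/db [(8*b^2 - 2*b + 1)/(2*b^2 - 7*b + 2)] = (-52*b^2 + 28*b + 3)/(4*b^4 - 28*b^3 + 57*b^2 - 28*b + 4)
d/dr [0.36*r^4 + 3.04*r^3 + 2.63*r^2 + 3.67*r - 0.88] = 1.44*r^3 + 9.12*r^2 + 5.26*r + 3.67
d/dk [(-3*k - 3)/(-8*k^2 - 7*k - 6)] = 3*(8*k^2 + 7*k - (k + 1)*(16*k + 7) + 6)/(8*k^2 + 7*k + 6)^2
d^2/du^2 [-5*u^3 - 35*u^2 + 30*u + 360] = -30*u - 70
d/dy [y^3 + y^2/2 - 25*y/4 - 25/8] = 3*y^2 + y - 25/4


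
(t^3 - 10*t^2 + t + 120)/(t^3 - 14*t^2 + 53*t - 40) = (t + 3)/(t - 1)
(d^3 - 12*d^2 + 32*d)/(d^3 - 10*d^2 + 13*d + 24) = d*(d - 4)/(d^2 - 2*d - 3)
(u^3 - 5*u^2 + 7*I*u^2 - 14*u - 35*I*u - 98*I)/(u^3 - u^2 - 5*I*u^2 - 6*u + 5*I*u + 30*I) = (u^2 + 7*u*(-1 + I) - 49*I)/(u^2 - u*(3 + 5*I) + 15*I)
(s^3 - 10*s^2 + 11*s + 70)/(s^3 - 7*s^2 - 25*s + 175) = (s + 2)/(s + 5)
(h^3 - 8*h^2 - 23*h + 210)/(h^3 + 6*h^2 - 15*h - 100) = (h^2 - 13*h + 42)/(h^2 + h - 20)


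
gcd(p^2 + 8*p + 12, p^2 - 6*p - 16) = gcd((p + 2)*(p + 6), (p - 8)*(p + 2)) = p + 2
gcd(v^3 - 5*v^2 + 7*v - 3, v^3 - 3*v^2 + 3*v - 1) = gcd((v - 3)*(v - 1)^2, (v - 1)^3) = v^2 - 2*v + 1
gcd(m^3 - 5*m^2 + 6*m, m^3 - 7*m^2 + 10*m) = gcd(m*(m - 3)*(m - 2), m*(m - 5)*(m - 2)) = m^2 - 2*m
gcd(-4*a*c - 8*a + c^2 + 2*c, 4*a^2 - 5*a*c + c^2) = 4*a - c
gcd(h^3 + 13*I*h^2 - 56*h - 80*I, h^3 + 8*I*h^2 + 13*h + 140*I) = h + 5*I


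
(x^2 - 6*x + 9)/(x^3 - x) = (x^2 - 6*x + 9)/(x^3 - x)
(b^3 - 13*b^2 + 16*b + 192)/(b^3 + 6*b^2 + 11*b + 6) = (b^2 - 16*b + 64)/(b^2 + 3*b + 2)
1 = 1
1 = 1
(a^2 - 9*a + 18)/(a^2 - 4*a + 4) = (a^2 - 9*a + 18)/(a^2 - 4*a + 4)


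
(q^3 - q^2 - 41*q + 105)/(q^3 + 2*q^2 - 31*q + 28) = (q^2 - 8*q + 15)/(q^2 - 5*q + 4)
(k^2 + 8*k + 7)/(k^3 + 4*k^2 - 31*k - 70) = (k + 1)/(k^2 - 3*k - 10)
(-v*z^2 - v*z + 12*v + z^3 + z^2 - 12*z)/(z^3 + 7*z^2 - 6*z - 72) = (-v + z)/(z + 6)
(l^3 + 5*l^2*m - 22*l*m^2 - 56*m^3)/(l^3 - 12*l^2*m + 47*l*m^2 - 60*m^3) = (l^2 + 9*l*m + 14*m^2)/(l^2 - 8*l*m + 15*m^2)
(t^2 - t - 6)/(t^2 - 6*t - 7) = (-t^2 + t + 6)/(-t^2 + 6*t + 7)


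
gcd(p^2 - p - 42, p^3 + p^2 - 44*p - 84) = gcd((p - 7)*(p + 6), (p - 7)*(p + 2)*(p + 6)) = p^2 - p - 42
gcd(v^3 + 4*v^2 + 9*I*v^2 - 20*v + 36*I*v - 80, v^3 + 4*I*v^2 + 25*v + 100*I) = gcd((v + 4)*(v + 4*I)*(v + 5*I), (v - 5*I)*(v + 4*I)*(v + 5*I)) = v^2 + 9*I*v - 20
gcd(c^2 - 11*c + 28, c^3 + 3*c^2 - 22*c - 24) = c - 4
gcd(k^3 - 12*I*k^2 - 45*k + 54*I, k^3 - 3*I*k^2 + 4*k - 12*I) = k - 3*I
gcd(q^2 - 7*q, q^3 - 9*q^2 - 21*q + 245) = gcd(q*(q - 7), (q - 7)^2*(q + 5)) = q - 7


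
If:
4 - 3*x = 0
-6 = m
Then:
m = -6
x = 4/3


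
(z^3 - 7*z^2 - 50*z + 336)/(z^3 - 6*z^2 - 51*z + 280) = (z - 6)/(z - 5)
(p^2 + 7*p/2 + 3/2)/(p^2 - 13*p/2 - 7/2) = (p + 3)/(p - 7)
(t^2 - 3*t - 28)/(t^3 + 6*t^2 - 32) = (t - 7)/(t^2 + 2*t - 8)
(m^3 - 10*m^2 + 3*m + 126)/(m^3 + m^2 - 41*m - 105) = (m - 6)/(m + 5)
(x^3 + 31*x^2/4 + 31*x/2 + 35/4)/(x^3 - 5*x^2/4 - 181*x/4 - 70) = (x + 1)/(x - 8)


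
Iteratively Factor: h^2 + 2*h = (h + 2)*(h)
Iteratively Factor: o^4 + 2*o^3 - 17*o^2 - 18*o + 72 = (o - 3)*(o^3 + 5*o^2 - 2*o - 24) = (o - 3)*(o + 4)*(o^2 + o - 6) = (o - 3)*(o - 2)*(o + 4)*(o + 3)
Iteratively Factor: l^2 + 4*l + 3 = (l + 1)*(l + 3)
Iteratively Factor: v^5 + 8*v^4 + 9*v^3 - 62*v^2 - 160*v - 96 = (v + 4)*(v^4 + 4*v^3 - 7*v^2 - 34*v - 24) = (v + 1)*(v + 4)*(v^3 + 3*v^2 - 10*v - 24) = (v + 1)*(v + 2)*(v + 4)*(v^2 + v - 12) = (v + 1)*(v + 2)*(v + 4)^2*(v - 3)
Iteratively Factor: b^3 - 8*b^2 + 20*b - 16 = (b - 2)*(b^2 - 6*b + 8) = (b - 2)^2*(b - 4)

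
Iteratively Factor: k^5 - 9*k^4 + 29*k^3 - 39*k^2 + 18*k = (k - 1)*(k^4 - 8*k^3 + 21*k^2 - 18*k) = (k - 3)*(k - 1)*(k^3 - 5*k^2 + 6*k) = (k - 3)^2*(k - 1)*(k^2 - 2*k) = (k - 3)^2*(k - 2)*(k - 1)*(k)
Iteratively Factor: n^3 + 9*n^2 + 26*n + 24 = (n + 3)*(n^2 + 6*n + 8) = (n + 2)*(n + 3)*(n + 4)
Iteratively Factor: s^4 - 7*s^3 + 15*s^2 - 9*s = (s - 3)*(s^3 - 4*s^2 + 3*s) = (s - 3)*(s - 1)*(s^2 - 3*s) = (s - 3)^2*(s - 1)*(s)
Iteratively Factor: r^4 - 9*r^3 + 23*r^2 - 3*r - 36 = (r + 1)*(r^3 - 10*r^2 + 33*r - 36) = (r - 4)*(r + 1)*(r^2 - 6*r + 9) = (r - 4)*(r - 3)*(r + 1)*(r - 3)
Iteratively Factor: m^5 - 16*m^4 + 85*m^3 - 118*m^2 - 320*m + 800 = (m + 2)*(m^4 - 18*m^3 + 121*m^2 - 360*m + 400) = (m - 5)*(m + 2)*(m^3 - 13*m^2 + 56*m - 80) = (m - 5)*(m - 4)*(m + 2)*(m^2 - 9*m + 20) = (m - 5)*(m - 4)^2*(m + 2)*(m - 5)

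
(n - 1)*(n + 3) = n^2 + 2*n - 3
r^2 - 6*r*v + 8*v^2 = (r - 4*v)*(r - 2*v)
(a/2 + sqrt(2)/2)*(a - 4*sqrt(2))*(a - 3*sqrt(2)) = a^3/2 - 3*sqrt(2)*a^2 + 5*a + 12*sqrt(2)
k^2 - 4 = (k - 2)*(k + 2)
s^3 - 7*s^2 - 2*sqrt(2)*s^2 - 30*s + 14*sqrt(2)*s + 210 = (s - 7)*(s - 5*sqrt(2))*(s + 3*sqrt(2))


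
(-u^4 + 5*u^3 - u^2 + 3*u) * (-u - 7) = u^5 + 2*u^4 - 34*u^3 + 4*u^2 - 21*u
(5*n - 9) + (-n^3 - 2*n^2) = -n^3 - 2*n^2 + 5*n - 9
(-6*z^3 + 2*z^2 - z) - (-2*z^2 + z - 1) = -6*z^3 + 4*z^2 - 2*z + 1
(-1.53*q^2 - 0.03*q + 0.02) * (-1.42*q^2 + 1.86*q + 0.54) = 2.1726*q^4 - 2.8032*q^3 - 0.9104*q^2 + 0.021*q + 0.0108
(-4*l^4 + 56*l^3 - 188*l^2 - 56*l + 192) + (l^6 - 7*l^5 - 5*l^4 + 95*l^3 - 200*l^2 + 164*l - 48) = l^6 - 7*l^5 - 9*l^4 + 151*l^3 - 388*l^2 + 108*l + 144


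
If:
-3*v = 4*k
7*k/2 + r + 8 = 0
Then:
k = -3*v/4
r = 21*v/8 - 8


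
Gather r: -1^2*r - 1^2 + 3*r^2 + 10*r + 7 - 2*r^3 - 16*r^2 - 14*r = -2*r^3 - 13*r^2 - 5*r + 6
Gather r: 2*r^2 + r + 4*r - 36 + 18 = 2*r^2 + 5*r - 18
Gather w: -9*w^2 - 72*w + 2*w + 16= -9*w^2 - 70*w + 16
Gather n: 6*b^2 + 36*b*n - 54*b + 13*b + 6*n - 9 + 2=6*b^2 - 41*b + n*(36*b + 6) - 7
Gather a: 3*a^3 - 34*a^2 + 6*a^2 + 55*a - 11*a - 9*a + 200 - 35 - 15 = 3*a^3 - 28*a^2 + 35*a + 150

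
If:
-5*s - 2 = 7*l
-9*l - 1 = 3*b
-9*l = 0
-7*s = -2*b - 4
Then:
No Solution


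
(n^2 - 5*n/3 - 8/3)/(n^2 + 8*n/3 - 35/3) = (3*n^2 - 5*n - 8)/(3*n^2 + 8*n - 35)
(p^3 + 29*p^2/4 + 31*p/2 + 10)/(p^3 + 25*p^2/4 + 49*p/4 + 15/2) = (p + 4)/(p + 3)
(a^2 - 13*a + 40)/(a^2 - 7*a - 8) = (a - 5)/(a + 1)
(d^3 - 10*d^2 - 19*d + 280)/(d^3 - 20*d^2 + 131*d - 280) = (d + 5)/(d - 5)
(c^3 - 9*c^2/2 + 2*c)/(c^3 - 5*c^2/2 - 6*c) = (2*c - 1)/(2*c + 3)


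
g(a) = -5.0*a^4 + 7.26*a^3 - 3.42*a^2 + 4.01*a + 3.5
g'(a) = -20.0*a^3 + 21.78*a^2 - 6.84*a + 4.01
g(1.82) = -11.62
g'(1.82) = -56.87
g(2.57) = -103.67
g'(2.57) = -209.21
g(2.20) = -44.05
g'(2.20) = -118.58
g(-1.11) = -22.68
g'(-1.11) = 65.79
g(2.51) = -91.63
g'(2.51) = -192.21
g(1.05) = 6.27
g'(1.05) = -2.31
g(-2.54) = -355.84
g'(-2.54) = 489.64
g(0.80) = 6.19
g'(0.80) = 2.24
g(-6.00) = -8191.84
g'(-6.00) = 5149.13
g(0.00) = 3.50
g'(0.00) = 4.01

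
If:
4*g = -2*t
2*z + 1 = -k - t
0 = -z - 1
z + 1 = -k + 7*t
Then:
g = -1/16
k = 7/8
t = 1/8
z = -1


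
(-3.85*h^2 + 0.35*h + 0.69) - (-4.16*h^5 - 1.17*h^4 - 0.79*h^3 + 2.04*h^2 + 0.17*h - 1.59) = 4.16*h^5 + 1.17*h^4 + 0.79*h^3 - 5.89*h^2 + 0.18*h + 2.28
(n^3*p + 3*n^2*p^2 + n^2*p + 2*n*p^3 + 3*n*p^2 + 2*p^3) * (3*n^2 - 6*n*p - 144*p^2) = 3*n^5*p + 3*n^4*p^2 + 3*n^4*p - 156*n^3*p^3 + 3*n^3*p^2 - 444*n^2*p^4 - 156*n^2*p^3 - 288*n*p^5 - 444*n*p^4 - 288*p^5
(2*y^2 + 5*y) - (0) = 2*y^2 + 5*y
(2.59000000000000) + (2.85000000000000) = 5.44000000000000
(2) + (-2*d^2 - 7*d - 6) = -2*d^2 - 7*d - 4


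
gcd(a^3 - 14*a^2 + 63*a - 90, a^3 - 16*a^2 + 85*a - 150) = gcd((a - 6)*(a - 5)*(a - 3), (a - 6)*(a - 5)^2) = a^2 - 11*a + 30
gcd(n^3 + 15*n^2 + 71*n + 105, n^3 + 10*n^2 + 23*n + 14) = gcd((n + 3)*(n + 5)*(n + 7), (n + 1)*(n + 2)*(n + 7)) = n + 7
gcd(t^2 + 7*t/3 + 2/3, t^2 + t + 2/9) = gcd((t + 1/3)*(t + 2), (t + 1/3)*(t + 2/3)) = t + 1/3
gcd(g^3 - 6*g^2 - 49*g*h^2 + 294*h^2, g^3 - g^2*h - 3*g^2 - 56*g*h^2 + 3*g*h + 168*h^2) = g + 7*h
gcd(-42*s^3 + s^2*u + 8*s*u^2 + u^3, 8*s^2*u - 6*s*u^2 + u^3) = 2*s - u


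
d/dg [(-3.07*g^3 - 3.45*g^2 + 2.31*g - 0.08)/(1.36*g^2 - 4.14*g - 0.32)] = (-4.1752*g^4 + 25.4196*g^3 + 14.0886*g^2 + 2.4256*g - 1.0704)/(1.8496*g^4 - 11.2608*g^3 + 16.2692*g^2 + 2.6496*g + 0.1024)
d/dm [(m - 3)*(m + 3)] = 2*m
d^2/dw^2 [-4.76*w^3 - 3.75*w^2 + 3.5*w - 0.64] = -28.56*w - 7.5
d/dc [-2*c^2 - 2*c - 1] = -4*c - 2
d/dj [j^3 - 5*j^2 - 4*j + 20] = 3*j^2 - 10*j - 4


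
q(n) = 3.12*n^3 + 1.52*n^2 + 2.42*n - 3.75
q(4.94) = 421.43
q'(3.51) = 128.41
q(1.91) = 28.16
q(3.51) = 158.39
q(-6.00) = -637.47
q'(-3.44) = 102.72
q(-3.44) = -121.10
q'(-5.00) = 221.22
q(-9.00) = -2176.89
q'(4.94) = 245.86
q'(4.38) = 195.30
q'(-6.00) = 321.14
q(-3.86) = -169.88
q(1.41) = 11.43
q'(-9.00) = 733.22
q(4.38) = 298.18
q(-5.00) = -367.85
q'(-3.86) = 130.15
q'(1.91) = 42.37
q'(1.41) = 25.32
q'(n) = 9.36*n^2 + 3.04*n + 2.42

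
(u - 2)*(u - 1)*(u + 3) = u^3 - 7*u + 6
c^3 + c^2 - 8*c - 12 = (c - 3)*(c + 2)^2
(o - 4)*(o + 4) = o^2 - 16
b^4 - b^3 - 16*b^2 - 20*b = b*(b - 5)*(b + 2)^2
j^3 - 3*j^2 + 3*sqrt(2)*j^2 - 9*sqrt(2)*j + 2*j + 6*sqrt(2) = (j - 2)*(j - 1)*(j + 3*sqrt(2))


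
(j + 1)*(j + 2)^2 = j^3 + 5*j^2 + 8*j + 4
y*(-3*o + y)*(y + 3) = -3*o*y^2 - 9*o*y + y^3 + 3*y^2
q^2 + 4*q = q*(q + 4)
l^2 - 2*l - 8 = (l - 4)*(l + 2)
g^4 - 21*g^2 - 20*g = g*(g - 5)*(g + 1)*(g + 4)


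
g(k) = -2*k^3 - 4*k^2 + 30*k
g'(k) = -6*k^2 - 8*k + 30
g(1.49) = 29.20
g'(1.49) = 4.76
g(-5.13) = 10.84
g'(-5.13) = -86.86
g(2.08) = 27.10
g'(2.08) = -12.60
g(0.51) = 13.99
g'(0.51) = 24.36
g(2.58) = 16.43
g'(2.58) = -30.58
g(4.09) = -81.05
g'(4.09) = -103.09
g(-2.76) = -71.22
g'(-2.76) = 6.37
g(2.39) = 21.55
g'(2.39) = -23.39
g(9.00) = -1512.00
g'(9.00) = -528.00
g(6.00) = -396.00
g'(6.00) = -234.00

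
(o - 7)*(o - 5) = o^2 - 12*o + 35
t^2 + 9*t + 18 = (t + 3)*(t + 6)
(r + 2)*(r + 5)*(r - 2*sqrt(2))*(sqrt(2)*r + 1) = sqrt(2)*r^4 - 3*r^3 + 7*sqrt(2)*r^3 - 21*r^2 + 8*sqrt(2)*r^2 - 30*r - 14*sqrt(2)*r - 20*sqrt(2)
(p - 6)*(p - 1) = p^2 - 7*p + 6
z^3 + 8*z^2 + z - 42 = (z - 2)*(z + 3)*(z + 7)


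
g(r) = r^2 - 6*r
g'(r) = 2*r - 6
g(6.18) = 1.11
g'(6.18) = 6.36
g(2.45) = -8.70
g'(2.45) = -1.10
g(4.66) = -6.24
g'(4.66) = 3.32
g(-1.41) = 10.45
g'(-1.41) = -8.82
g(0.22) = -1.27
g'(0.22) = -5.56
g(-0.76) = 5.14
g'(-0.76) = -7.52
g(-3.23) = 29.81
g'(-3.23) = -12.46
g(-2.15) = 17.52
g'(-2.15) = -10.30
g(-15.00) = 315.00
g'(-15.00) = -36.00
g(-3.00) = 27.00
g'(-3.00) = -12.00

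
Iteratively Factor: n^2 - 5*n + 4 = (n - 4)*(n - 1)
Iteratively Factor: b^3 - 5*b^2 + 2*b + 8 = (b - 2)*(b^2 - 3*b - 4) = (b - 4)*(b - 2)*(b + 1)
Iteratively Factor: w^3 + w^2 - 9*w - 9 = (w + 3)*(w^2 - 2*w - 3) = (w + 1)*(w + 3)*(w - 3)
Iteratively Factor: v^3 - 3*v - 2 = (v + 1)*(v^2 - v - 2) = (v - 2)*(v + 1)*(v + 1)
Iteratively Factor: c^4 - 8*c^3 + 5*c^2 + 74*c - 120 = (c + 3)*(c^3 - 11*c^2 + 38*c - 40) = (c - 5)*(c + 3)*(c^2 - 6*c + 8) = (c - 5)*(c - 4)*(c + 3)*(c - 2)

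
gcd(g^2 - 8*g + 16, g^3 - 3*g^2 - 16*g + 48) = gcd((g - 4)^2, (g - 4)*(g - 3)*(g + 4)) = g - 4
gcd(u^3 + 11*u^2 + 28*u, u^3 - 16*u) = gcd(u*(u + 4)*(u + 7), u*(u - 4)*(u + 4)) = u^2 + 4*u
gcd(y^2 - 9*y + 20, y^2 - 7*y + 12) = y - 4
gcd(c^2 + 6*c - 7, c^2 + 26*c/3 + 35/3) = c + 7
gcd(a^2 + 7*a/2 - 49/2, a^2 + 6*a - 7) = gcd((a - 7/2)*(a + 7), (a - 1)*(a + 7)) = a + 7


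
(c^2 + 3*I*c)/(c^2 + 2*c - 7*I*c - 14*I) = c*(c + 3*I)/(c^2 + c*(2 - 7*I) - 14*I)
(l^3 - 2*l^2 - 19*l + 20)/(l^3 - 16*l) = (l^2 - 6*l + 5)/(l*(l - 4))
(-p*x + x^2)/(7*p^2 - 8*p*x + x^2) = x/(-7*p + x)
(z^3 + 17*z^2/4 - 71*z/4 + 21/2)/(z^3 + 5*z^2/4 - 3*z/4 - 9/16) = 4*(z^2 + 5*z - 14)/(4*z^2 + 8*z + 3)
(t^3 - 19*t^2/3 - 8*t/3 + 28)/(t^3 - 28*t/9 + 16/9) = 3*(3*t^2 - 25*t + 42)/(9*t^2 - 18*t + 8)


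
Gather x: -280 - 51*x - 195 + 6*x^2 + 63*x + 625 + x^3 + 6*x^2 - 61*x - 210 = x^3 + 12*x^2 - 49*x - 60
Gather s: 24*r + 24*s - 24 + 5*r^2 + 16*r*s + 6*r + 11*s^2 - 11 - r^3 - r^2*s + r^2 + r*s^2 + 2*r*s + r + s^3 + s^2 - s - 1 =-r^3 + 6*r^2 + 31*r + s^3 + s^2*(r + 12) + s*(-r^2 + 18*r + 23) - 36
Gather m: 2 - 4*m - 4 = -4*m - 2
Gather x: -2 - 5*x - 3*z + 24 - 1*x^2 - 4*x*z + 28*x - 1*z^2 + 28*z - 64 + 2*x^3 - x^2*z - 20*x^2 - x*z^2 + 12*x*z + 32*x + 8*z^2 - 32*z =2*x^3 + x^2*(-z - 21) + x*(-z^2 + 8*z + 55) + 7*z^2 - 7*z - 42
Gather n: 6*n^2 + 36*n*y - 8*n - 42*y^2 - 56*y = 6*n^2 + n*(36*y - 8) - 42*y^2 - 56*y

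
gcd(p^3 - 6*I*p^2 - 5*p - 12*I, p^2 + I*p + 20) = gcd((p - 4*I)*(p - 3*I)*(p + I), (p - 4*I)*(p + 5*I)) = p - 4*I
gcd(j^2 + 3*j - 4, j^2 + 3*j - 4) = j^2 + 3*j - 4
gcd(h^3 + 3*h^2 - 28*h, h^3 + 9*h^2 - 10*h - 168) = h^2 + 3*h - 28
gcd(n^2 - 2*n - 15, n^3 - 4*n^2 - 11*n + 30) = n^2 - 2*n - 15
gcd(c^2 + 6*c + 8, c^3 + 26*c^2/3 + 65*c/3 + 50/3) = c + 2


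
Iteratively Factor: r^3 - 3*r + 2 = (r + 2)*(r^2 - 2*r + 1) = (r - 1)*(r + 2)*(r - 1)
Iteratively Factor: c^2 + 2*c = (c)*(c + 2)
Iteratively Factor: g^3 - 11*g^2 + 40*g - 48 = (g - 4)*(g^2 - 7*g + 12) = (g - 4)*(g - 3)*(g - 4)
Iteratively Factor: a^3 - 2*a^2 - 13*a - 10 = (a + 1)*(a^2 - 3*a - 10) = (a - 5)*(a + 1)*(a + 2)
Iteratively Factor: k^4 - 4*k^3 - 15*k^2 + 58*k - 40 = (k - 1)*(k^3 - 3*k^2 - 18*k + 40) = (k - 2)*(k - 1)*(k^2 - k - 20) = (k - 2)*(k - 1)*(k + 4)*(k - 5)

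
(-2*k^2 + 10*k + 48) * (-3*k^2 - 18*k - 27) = 6*k^4 + 6*k^3 - 270*k^2 - 1134*k - 1296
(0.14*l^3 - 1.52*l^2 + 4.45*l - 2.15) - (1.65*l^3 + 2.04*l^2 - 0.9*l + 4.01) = -1.51*l^3 - 3.56*l^2 + 5.35*l - 6.16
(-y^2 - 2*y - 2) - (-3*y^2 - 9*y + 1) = 2*y^2 + 7*y - 3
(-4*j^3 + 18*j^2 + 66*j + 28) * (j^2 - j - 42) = -4*j^5 + 22*j^4 + 216*j^3 - 794*j^2 - 2800*j - 1176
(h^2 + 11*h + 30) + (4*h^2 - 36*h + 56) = 5*h^2 - 25*h + 86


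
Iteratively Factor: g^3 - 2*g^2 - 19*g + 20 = (g - 5)*(g^2 + 3*g - 4) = (g - 5)*(g + 4)*(g - 1)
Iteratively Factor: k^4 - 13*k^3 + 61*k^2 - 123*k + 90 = (k - 3)*(k^3 - 10*k^2 + 31*k - 30) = (k - 3)*(k - 2)*(k^2 - 8*k + 15) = (k - 5)*(k - 3)*(k - 2)*(k - 3)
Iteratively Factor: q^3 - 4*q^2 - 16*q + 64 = (q + 4)*(q^2 - 8*q + 16) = (q - 4)*(q + 4)*(q - 4)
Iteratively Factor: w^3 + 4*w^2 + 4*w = (w + 2)*(w^2 + 2*w) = w*(w + 2)*(w + 2)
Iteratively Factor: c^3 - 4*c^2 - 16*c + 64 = (c - 4)*(c^2 - 16) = (c - 4)*(c + 4)*(c - 4)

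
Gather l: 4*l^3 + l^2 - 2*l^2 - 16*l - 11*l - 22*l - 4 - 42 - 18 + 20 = 4*l^3 - l^2 - 49*l - 44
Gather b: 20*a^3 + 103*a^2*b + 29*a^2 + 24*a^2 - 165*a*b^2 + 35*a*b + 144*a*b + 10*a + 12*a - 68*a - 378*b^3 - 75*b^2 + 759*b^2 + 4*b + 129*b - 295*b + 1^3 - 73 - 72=20*a^3 + 53*a^2 - 46*a - 378*b^3 + b^2*(684 - 165*a) + b*(103*a^2 + 179*a - 162) - 144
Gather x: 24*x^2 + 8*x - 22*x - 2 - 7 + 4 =24*x^2 - 14*x - 5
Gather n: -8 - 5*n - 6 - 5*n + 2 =-10*n - 12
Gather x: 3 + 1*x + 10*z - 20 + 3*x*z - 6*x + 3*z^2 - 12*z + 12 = x*(3*z - 5) + 3*z^2 - 2*z - 5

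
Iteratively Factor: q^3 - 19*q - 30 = (q + 3)*(q^2 - 3*q - 10) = (q - 5)*(q + 3)*(q + 2)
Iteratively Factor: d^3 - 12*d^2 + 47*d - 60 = (d - 5)*(d^2 - 7*d + 12) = (d - 5)*(d - 4)*(d - 3)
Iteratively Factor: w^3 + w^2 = (w)*(w^2 + w) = w^2*(w + 1)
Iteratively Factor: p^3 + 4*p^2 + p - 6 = (p + 2)*(p^2 + 2*p - 3) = (p - 1)*(p + 2)*(p + 3)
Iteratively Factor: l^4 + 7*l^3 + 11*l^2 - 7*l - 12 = (l - 1)*(l^3 + 8*l^2 + 19*l + 12) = (l - 1)*(l + 4)*(l^2 + 4*l + 3) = (l - 1)*(l + 3)*(l + 4)*(l + 1)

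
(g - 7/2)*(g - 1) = g^2 - 9*g/2 + 7/2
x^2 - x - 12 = (x - 4)*(x + 3)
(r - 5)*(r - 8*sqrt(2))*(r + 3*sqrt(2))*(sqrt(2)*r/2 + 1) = sqrt(2)*r^4/2 - 4*r^3 - 5*sqrt(2)*r^3/2 - 29*sqrt(2)*r^2 + 20*r^2 - 48*r + 145*sqrt(2)*r + 240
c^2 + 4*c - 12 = (c - 2)*(c + 6)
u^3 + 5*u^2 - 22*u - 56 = (u - 4)*(u + 2)*(u + 7)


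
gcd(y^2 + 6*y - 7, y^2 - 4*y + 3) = y - 1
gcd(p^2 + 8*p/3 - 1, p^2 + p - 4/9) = p - 1/3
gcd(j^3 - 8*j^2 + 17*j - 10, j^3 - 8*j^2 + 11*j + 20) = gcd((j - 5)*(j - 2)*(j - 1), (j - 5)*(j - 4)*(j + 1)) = j - 5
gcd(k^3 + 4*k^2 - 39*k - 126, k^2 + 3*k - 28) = k + 7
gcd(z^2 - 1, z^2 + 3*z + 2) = z + 1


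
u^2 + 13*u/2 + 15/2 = (u + 3/2)*(u + 5)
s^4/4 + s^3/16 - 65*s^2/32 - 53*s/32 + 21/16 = (s/4 + 1/2)*(s - 3)*(s - 1/2)*(s + 7/4)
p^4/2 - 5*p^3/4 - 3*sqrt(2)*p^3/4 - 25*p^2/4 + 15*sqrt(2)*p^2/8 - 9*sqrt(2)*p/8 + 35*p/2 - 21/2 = (p/2 + sqrt(2))*(p - 3/2)*(p - 1)*(p - 7*sqrt(2)/2)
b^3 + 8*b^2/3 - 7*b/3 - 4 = (b - 4/3)*(b + 1)*(b + 3)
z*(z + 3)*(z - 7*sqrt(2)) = z^3 - 7*sqrt(2)*z^2 + 3*z^2 - 21*sqrt(2)*z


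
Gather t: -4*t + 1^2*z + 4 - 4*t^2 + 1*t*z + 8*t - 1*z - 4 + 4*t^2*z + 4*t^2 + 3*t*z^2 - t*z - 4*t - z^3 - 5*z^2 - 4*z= 4*t^2*z + 3*t*z^2 - z^3 - 5*z^2 - 4*z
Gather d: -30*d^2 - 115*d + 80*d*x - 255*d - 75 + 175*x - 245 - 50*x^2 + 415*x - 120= -30*d^2 + d*(80*x - 370) - 50*x^2 + 590*x - 440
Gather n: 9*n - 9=9*n - 9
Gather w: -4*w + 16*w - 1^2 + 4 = 12*w + 3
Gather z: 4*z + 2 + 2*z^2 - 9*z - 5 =2*z^2 - 5*z - 3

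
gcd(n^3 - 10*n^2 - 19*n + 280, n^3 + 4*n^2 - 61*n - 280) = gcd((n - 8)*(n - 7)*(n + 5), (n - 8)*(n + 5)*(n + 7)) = n^2 - 3*n - 40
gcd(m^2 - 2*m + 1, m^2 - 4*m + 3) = m - 1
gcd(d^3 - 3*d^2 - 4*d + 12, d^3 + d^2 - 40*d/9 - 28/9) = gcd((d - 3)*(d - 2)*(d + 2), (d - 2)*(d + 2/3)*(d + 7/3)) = d - 2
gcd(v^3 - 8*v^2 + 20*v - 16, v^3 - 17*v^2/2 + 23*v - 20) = v^2 - 6*v + 8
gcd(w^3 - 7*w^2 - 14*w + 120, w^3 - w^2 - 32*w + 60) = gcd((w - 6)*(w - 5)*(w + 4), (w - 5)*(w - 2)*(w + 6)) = w - 5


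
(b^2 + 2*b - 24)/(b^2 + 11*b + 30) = (b - 4)/(b + 5)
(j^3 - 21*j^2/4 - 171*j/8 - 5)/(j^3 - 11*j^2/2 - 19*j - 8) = (8*j^2 + 22*j + 5)/(4*(2*j^2 + 5*j + 2))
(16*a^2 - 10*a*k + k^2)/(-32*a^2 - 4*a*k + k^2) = (-2*a + k)/(4*a + k)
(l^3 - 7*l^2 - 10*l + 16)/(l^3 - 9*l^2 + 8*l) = (l + 2)/l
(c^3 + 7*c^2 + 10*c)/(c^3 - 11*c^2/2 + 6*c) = 2*(c^2 + 7*c + 10)/(2*c^2 - 11*c + 12)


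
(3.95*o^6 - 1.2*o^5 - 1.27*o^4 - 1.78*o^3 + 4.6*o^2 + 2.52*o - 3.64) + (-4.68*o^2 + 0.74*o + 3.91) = 3.95*o^6 - 1.2*o^5 - 1.27*o^4 - 1.78*o^3 - 0.0800000000000001*o^2 + 3.26*o + 0.27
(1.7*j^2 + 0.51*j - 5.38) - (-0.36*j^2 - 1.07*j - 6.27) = 2.06*j^2 + 1.58*j + 0.89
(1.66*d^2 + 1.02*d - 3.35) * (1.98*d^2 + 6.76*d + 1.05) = 3.2868*d^4 + 13.2412*d^3 + 2.0052*d^2 - 21.575*d - 3.5175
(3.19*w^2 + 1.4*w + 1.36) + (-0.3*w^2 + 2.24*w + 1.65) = 2.89*w^2 + 3.64*w + 3.01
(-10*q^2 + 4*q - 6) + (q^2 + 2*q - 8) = -9*q^2 + 6*q - 14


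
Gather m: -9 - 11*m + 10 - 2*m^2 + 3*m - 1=-2*m^2 - 8*m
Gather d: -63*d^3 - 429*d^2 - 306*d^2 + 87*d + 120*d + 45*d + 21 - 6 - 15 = -63*d^3 - 735*d^2 + 252*d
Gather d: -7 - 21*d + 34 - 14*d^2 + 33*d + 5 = -14*d^2 + 12*d + 32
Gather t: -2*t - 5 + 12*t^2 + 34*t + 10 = 12*t^2 + 32*t + 5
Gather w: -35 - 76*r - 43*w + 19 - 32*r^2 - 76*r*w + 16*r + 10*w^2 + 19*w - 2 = -32*r^2 - 60*r + 10*w^2 + w*(-76*r - 24) - 18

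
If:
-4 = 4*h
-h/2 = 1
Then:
No Solution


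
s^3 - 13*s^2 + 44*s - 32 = (s - 8)*(s - 4)*(s - 1)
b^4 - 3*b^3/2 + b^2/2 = b^2*(b - 1)*(b - 1/2)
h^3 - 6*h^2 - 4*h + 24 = (h - 6)*(h - 2)*(h + 2)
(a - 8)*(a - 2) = a^2 - 10*a + 16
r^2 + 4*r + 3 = (r + 1)*(r + 3)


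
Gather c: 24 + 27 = 51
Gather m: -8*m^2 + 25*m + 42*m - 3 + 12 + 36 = -8*m^2 + 67*m + 45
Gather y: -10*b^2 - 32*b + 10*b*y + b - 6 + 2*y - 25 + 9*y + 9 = -10*b^2 - 31*b + y*(10*b + 11) - 22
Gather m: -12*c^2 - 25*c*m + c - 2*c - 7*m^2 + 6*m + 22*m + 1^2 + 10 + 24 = -12*c^2 - c - 7*m^2 + m*(28 - 25*c) + 35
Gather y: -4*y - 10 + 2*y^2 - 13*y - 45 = 2*y^2 - 17*y - 55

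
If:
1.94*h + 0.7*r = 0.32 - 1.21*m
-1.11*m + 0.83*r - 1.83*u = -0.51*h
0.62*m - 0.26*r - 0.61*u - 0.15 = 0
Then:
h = -43.3602393476189*u - 3.43973947117591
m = 29.7861404313905*u + 2.56906837999082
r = 68.6823348748544*u + 5.54931690613196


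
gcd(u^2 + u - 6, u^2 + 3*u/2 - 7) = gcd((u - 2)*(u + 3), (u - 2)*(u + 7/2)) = u - 2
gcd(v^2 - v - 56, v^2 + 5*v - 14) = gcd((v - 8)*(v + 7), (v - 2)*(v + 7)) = v + 7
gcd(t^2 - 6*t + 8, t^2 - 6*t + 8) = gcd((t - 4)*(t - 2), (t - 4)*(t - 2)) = t^2 - 6*t + 8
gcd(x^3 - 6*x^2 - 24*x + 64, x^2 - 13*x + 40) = x - 8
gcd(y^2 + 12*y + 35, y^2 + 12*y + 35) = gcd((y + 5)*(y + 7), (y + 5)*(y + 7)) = y^2 + 12*y + 35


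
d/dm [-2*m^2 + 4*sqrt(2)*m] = -4*m + 4*sqrt(2)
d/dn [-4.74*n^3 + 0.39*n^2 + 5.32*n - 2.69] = -14.22*n^2 + 0.78*n + 5.32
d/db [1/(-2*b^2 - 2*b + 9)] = 2*(2*b + 1)/(2*b^2 + 2*b - 9)^2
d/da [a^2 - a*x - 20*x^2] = 2*a - x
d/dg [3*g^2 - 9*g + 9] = 6*g - 9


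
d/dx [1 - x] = -1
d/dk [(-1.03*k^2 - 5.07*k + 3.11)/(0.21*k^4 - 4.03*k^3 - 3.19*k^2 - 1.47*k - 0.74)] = (0.4326*k^5 - 0.956799999999999*k^4 - 43.4766*k^3 + 22.9407*k^2 + 21.3662*k + 8.3235)/(0.0441*k^8 - 1.6926*k^7 + 14.9011*k^6 + 25.094*k^5 + 21.7135*k^4 + 15.343*k^3 + 6.8821*k^2 + 2.1756*k + 0.5476)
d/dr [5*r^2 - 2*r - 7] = 10*r - 2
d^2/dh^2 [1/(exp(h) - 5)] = (exp(h) + 5)*exp(h)/(exp(h) - 5)^3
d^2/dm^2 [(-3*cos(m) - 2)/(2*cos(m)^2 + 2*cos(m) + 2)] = (27*(1 - cos(2*m))^2*cos(m) + 5*(1 - cos(2*m))^2 - 32*cos(m) - 22*cos(2*m) + 6*cos(3*m) - 6*cos(5*m) - 18)/(2*cos(m) + cos(2*m) + 3)^3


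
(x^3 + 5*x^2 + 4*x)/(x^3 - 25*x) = (x^2 + 5*x + 4)/(x^2 - 25)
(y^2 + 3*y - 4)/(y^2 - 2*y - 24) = (y - 1)/(y - 6)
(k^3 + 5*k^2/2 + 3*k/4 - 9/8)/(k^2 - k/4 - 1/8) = (4*k^2 + 12*k + 9)/(4*k + 1)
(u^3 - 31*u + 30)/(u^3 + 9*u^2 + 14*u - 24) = (u - 5)/(u + 4)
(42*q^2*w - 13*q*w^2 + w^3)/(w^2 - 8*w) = (42*q^2 - 13*q*w + w^2)/(w - 8)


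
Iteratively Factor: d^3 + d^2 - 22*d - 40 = (d - 5)*(d^2 + 6*d + 8) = (d - 5)*(d + 2)*(d + 4)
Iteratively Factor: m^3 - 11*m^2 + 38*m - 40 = (m - 2)*(m^2 - 9*m + 20) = (m - 4)*(m - 2)*(m - 5)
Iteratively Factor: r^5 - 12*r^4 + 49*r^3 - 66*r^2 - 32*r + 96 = (r - 4)*(r^4 - 8*r^3 + 17*r^2 + 2*r - 24) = (r - 4)*(r - 3)*(r^3 - 5*r^2 + 2*r + 8) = (r - 4)*(r - 3)*(r + 1)*(r^2 - 6*r + 8) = (r - 4)*(r - 3)*(r - 2)*(r + 1)*(r - 4)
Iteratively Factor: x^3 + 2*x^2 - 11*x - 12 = (x - 3)*(x^2 + 5*x + 4) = (x - 3)*(x + 1)*(x + 4)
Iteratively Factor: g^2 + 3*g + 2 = (g + 1)*(g + 2)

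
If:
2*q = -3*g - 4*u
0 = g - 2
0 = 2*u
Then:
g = 2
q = -3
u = 0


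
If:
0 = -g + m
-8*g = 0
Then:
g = 0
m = 0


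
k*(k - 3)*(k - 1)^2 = k^4 - 5*k^3 + 7*k^2 - 3*k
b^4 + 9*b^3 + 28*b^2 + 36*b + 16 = (b + 1)*(b + 2)^2*(b + 4)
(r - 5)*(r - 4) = r^2 - 9*r + 20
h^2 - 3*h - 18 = (h - 6)*(h + 3)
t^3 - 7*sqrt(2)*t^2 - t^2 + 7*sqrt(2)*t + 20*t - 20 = (t - 1)*(t - 5*sqrt(2))*(t - 2*sqrt(2))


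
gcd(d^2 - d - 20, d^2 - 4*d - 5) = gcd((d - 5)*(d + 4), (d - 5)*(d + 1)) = d - 5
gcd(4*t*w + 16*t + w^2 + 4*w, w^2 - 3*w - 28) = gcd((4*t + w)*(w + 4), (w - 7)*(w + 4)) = w + 4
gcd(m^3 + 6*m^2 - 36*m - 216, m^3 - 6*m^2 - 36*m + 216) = m^2 - 36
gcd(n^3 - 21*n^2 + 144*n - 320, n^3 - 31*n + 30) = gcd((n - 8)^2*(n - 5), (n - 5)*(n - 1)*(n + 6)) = n - 5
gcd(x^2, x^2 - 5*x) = x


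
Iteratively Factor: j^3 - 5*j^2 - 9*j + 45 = (j - 5)*(j^2 - 9) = (j - 5)*(j + 3)*(j - 3)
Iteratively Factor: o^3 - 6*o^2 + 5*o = (o)*(o^2 - 6*o + 5) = o*(o - 5)*(o - 1)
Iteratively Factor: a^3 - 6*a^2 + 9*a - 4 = (a - 4)*(a^2 - 2*a + 1) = (a - 4)*(a - 1)*(a - 1)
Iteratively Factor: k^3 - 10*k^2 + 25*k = (k - 5)*(k^2 - 5*k) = (k - 5)^2*(k)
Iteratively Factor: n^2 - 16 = (n + 4)*(n - 4)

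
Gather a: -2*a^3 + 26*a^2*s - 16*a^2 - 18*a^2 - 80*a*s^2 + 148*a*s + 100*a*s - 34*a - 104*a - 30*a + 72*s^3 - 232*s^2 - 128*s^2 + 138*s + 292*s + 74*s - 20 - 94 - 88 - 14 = -2*a^3 + a^2*(26*s - 34) + a*(-80*s^2 + 248*s - 168) + 72*s^3 - 360*s^2 + 504*s - 216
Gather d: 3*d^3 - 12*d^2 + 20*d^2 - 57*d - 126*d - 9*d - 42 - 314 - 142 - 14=3*d^3 + 8*d^2 - 192*d - 512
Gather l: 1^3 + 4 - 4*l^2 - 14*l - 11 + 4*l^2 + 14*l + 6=0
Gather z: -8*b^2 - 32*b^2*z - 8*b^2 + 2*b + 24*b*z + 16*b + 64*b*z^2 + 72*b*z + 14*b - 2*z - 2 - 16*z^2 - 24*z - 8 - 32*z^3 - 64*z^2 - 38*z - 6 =-16*b^2 + 32*b - 32*z^3 + z^2*(64*b - 80) + z*(-32*b^2 + 96*b - 64) - 16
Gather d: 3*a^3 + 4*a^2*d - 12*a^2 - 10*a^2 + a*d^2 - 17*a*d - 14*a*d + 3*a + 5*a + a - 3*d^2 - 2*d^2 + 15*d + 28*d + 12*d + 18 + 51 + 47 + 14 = 3*a^3 - 22*a^2 + 9*a + d^2*(a - 5) + d*(4*a^2 - 31*a + 55) + 130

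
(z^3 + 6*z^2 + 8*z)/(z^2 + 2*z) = z + 4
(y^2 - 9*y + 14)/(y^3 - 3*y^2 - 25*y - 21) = (y - 2)/(y^2 + 4*y + 3)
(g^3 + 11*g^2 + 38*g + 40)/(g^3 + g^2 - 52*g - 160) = (g + 2)/(g - 8)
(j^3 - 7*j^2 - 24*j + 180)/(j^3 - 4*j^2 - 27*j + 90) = (j - 6)/(j - 3)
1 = 1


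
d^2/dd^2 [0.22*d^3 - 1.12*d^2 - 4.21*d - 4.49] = 1.32*d - 2.24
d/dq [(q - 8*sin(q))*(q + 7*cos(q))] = -(q - 8*sin(q))*(7*sin(q) - 1) - (q + 7*cos(q))*(8*cos(q) - 1)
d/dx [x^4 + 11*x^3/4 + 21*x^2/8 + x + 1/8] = 4*x^3 + 33*x^2/4 + 21*x/4 + 1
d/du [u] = 1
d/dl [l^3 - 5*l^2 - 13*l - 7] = 3*l^2 - 10*l - 13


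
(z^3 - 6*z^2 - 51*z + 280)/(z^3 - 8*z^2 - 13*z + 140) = (z^2 - z - 56)/(z^2 - 3*z - 28)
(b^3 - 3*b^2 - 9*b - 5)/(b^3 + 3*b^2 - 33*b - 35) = (b + 1)/(b + 7)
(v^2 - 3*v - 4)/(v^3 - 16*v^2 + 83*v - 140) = (v + 1)/(v^2 - 12*v + 35)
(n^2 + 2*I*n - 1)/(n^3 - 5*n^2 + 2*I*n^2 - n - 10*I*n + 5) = 1/(n - 5)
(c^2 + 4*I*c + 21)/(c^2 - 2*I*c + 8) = (c^2 + 4*I*c + 21)/(c^2 - 2*I*c + 8)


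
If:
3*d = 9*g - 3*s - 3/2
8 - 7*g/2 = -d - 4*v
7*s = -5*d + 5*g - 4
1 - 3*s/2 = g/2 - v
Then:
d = 31/188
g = -1/94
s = -131/188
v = -771/376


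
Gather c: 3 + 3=6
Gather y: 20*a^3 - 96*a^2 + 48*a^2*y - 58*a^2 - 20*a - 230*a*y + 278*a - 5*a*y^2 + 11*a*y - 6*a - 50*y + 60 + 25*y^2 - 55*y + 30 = 20*a^3 - 154*a^2 + 252*a + y^2*(25 - 5*a) + y*(48*a^2 - 219*a - 105) + 90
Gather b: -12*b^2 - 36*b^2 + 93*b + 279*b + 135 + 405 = -48*b^2 + 372*b + 540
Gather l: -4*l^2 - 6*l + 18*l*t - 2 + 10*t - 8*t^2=-4*l^2 + l*(18*t - 6) - 8*t^2 + 10*t - 2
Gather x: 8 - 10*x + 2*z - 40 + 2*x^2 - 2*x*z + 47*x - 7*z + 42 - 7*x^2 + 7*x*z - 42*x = -5*x^2 + x*(5*z - 5) - 5*z + 10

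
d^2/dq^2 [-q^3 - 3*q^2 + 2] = -6*q - 6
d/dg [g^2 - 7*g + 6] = 2*g - 7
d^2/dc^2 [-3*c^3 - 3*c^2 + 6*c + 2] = -18*c - 6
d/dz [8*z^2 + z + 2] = 16*z + 1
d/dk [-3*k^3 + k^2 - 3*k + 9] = -9*k^2 + 2*k - 3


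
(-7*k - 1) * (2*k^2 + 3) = -14*k^3 - 2*k^2 - 21*k - 3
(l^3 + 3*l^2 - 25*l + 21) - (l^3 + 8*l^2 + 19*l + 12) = -5*l^2 - 44*l + 9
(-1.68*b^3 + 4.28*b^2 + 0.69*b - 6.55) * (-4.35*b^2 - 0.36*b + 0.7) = 7.308*b^5 - 18.0132*b^4 - 5.7183*b^3 + 31.2401*b^2 + 2.841*b - 4.585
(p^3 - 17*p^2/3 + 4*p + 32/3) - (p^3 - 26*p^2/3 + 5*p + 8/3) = 3*p^2 - p + 8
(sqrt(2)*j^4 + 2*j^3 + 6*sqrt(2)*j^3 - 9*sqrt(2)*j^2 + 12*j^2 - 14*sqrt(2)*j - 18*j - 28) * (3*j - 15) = 3*sqrt(2)*j^5 + 3*sqrt(2)*j^4 + 6*j^4 - 117*sqrt(2)*j^3 + 6*j^3 - 234*j^2 + 93*sqrt(2)*j^2 + 186*j + 210*sqrt(2)*j + 420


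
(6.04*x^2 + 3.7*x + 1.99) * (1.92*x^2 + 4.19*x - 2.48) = 11.5968*x^4 + 32.4116*x^3 + 4.3446*x^2 - 0.837899999999999*x - 4.9352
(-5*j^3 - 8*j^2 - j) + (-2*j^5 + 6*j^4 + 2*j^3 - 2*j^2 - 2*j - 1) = -2*j^5 + 6*j^4 - 3*j^3 - 10*j^2 - 3*j - 1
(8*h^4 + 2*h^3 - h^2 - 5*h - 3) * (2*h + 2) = 16*h^5 + 20*h^4 + 2*h^3 - 12*h^2 - 16*h - 6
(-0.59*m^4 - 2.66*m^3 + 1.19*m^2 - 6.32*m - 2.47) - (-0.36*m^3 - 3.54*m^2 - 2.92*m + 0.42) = -0.59*m^4 - 2.3*m^3 + 4.73*m^2 - 3.4*m - 2.89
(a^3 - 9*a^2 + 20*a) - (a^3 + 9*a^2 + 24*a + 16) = -18*a^2 - 4*a - 16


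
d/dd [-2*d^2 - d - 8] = -4*d - 1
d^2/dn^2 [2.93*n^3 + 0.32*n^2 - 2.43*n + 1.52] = 17.58*n + 0.64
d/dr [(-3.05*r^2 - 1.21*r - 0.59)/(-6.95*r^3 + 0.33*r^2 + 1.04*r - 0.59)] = (-21.1975*r^4 - 16.819*r^3 - 15.0742*r^2 + 3.9884*r + 1.3275)/(48.3025*r^6 - 4.587*r^5 - 14.3471*r^4 + 8.8874*r^3 + 0.6922*r^2 - 1.2272*r + 0.3481)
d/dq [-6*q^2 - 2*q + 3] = -12*q - 2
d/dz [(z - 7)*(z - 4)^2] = 3*(z - 6)*(z - 4)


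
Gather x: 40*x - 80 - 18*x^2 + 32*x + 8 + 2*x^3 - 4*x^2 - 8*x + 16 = 2*x^3 - 22*x^2 + 64*x - 56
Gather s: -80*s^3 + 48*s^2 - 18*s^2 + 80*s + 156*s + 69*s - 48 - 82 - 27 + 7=-80*s^3 + 30*s^2 + 305*s - 150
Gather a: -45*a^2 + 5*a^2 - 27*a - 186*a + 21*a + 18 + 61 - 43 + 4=-40*a^2 - 192*a + 40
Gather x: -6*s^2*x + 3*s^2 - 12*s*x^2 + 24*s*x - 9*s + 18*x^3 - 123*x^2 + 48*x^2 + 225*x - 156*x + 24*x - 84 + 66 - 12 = 3*s^2 - 9*s + 18*x^3 + x^2*(-12*s - 75) + x*(-6*s^2 + 24*s + 93) - 30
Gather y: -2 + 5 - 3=0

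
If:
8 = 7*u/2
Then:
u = 16/7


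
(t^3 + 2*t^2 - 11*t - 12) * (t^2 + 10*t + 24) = t^5 + 12*t^4 + 33*t^3 - 74*t^2 - 384*t - 288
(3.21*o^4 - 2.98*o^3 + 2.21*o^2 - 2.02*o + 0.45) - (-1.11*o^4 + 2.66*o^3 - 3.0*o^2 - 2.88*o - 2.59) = 4.32*o^4 - 5.64*o^3 + 5.21*o^2 + 0.86*o + 3.04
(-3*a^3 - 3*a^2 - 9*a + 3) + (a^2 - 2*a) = -3*a^3 - 2*a^2 - 11*a + 3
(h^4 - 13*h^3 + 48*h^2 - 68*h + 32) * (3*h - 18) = 3*h^5 - 57*h^4 + 378*h^3 - 1068*h^2 + 1320*h - 576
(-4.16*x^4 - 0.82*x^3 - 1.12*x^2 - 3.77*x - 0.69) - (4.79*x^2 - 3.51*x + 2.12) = -4.16*x^4 - 0.82*x^3 - 5.91*x^2 - 0.26*x - 2.81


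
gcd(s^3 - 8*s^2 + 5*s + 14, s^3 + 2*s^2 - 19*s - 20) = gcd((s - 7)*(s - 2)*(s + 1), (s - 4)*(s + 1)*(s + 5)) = s + 1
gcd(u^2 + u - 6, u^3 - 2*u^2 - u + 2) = u - 2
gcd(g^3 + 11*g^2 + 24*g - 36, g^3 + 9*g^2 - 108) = g^2 + 12*g + 36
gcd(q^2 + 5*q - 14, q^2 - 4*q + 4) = q - 2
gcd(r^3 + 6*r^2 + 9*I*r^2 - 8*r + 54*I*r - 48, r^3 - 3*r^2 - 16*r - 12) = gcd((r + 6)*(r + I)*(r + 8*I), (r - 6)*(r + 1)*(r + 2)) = 1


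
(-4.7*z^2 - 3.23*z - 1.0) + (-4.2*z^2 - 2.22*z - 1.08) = -8.9*z^2 - 5.45*z - 2.08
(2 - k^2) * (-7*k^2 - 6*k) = 7*k^4 + 6*k^3 - 14*k^2 - 12*k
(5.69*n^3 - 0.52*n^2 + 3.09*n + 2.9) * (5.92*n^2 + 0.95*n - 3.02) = 33.6848*n^5 + 2.3271*n^4 + 0.614999999999998*n^3 + 21.6739*n^2 - 6.5768*n - 8.758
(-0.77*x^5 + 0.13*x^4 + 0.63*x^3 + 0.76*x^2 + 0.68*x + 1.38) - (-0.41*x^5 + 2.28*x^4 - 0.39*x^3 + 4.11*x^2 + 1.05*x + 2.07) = -0.36*x^5 - 2.15*x^4 + 1.02*x^3 - 3.35*x^2 - 0.37*x - 0.69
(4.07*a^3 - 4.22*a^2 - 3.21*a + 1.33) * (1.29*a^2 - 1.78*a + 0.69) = 5.2503*a^5 - 12.6884*a^4 + 6.179*a^3 + 4.5177*a^2 - 4.5823*a + 0.9177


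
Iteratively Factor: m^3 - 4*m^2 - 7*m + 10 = (m + 2)*(m^2 - 6*m + 5) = (m - 5)*(m + 2)*(m - 1)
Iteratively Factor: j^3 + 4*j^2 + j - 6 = (j - 1)*(j^2 + 5*j + 6) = (j - 1)*(j + 2)*(j + 3)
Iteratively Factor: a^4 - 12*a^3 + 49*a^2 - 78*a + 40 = (a - 5)*(a^3 - 7*a^2 + 14*a - 8) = (a - 5)*(a - 2)*(a^2 - 5*a + 4) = (a - 5)*(a - 4)*(a - 2)*(a - 1)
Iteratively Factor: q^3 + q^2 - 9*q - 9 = (q - 3)*(q^2 + 4*q + 3) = (q - 3)*(q + 3)*(q + 1)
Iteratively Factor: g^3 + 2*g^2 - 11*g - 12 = (g + 1)*(g^2 + g - 12) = (g + 1)*(g + 4)*(g - 3)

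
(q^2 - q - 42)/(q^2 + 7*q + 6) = (q - 7)/(q + 1)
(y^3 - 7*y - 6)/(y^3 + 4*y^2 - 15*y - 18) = (y + 2)/(y + 6)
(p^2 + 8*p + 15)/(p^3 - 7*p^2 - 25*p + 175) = (p + 3)/(p^2 - 12*p + 35)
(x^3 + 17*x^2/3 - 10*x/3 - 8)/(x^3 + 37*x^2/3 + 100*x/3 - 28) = (3*x^2 - x - 4)/(3*x^2 + 19*x - 14)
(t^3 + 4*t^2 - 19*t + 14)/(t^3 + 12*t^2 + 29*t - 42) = (t - 2)/(t + 6)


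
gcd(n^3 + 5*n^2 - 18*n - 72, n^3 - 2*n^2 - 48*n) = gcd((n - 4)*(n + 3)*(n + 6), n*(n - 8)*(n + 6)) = n + 6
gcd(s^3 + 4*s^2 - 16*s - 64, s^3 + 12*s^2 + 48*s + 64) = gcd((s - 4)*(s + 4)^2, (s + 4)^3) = s^2 + 8*s + 16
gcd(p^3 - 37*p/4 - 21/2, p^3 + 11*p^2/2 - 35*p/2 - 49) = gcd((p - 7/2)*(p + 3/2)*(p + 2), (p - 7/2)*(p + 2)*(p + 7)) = p^2 - 3*p/2 - 7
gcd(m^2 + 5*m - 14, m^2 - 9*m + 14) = m - 2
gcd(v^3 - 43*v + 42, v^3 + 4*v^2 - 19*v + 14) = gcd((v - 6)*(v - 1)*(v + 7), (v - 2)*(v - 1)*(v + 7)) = v^2 + 6*v - 7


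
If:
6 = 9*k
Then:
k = 2/3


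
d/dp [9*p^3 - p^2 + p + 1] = 27*p^2 - 2*p + 1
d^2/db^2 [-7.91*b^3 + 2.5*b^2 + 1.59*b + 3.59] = 5.0 - 47.46*b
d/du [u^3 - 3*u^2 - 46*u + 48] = 3*u^2 - 6*u - 46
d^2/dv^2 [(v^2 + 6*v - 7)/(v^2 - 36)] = 6*(2*v^3 + 29*v^2 + 216*v + 348)/(v^6 - 108*v^4 + 3888*v^2 - 46656)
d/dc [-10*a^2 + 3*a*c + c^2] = 3*a + 2*c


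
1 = 1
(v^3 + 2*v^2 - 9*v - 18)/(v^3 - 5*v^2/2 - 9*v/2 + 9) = 2*(v + 3)/(2*v - 3)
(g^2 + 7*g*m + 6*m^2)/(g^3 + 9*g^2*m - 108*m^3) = (g + m)/(g^2 + 3*g*m - 18*m^2)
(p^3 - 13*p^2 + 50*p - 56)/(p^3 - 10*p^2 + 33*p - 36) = (p^2 - 9*p + 14)/(p^2 - 6*p + 9)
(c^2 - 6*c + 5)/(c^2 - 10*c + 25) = (c - 1)/(c - 5)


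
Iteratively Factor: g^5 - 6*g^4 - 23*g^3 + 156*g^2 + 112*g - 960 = (g - 4)*(g^4 - 2*g^3 - 31*g^2 + 32*g + 240) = (g - 4)*(g + 4)*(g^3 - 6*g^2 - 7*g + 60) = (g - 4)*(g + 3)*(g + 4)*(g^2 - 9*g + 20) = (g - 4)^2*(g + 3)*(g + 4)*(g - 5)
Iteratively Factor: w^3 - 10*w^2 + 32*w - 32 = (w - 4)*(w^2 - 6*w + 8) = (w - 4)*(w - 2)*(w - 4)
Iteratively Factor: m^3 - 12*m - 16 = (m - 4)*(m^2 + 4*m + 4) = (m - 4)*(m + 2)*(m + 2)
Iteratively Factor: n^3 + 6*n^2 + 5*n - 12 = (n + 4)*(n^2 + 2*n - 3) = (n - 1)*(n + 4)*(n + 3)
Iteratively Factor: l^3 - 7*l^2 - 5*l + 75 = (l + 3)*(l^2 - 10*l + 25) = (l - 5)*(l + 3)*(l - 5)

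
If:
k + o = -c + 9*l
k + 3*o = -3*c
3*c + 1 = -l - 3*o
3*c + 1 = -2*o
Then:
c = -7/25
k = 27/25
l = 2/25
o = -2/25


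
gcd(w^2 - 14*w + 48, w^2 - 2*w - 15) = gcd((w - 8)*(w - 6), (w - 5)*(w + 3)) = 1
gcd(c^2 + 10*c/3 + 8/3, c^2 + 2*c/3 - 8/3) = c + 2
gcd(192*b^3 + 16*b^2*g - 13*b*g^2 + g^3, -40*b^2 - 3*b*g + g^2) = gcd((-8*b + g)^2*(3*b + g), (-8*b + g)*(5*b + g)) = 8*b - g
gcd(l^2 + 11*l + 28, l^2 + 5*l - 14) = l + 7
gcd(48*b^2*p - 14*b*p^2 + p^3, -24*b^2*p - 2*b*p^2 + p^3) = -6*b*p + p^2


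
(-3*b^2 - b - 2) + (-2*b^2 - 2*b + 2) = -5*b^2 - 3*b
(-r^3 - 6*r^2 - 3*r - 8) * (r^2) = -r^5 - 6*r^4 - 3*r^3 - 8*r^2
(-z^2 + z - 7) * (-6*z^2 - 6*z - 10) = 6*z^4 + 46*z^2 + 32*z + 70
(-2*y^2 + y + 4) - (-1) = -2*y^2 + y + 5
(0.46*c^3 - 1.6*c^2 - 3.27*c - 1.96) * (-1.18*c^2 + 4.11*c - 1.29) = -0.5428*c^5 + 3.7786*c^4 - 3.3108*c^3 - 9.0629*c^2 - 3.8373*c + 2.5284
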